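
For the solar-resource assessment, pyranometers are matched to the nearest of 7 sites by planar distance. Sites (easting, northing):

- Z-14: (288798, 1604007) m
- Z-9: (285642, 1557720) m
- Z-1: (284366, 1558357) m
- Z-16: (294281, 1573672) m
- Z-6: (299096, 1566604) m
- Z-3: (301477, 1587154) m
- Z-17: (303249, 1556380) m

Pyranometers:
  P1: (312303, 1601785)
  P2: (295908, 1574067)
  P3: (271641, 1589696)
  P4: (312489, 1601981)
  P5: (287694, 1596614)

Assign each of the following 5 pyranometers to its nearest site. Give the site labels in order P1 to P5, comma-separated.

P1 → Z-3 (d²=331268437.00)
P2 → Z-16 (d²=2803154.00)
P3 → Z-14 (d²=499167370.00)
P4 → Z-3 (d²=341104073.00)
P5 → Z-14 (d²=55875265.00)

Z-3, Z-16, Z-14, Z-3, Z-14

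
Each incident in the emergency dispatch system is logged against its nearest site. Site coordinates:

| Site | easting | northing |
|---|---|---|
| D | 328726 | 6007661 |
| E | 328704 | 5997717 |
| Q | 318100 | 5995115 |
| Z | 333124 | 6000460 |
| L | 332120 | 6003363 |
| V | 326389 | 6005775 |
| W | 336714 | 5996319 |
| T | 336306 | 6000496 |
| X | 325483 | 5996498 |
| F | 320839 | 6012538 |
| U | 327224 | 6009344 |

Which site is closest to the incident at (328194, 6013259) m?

Squared distances to each site:
D: 31620628.000; E: 241813864.000; Q: 431093572.000; Z: 188119301.000; L: 113344292.000; V: 59268281.000; W: 359554000.000; T: 228698713.000; X: 288280642.000; F: 54615866.000; U: 16268125.000.
Minimum at U.

U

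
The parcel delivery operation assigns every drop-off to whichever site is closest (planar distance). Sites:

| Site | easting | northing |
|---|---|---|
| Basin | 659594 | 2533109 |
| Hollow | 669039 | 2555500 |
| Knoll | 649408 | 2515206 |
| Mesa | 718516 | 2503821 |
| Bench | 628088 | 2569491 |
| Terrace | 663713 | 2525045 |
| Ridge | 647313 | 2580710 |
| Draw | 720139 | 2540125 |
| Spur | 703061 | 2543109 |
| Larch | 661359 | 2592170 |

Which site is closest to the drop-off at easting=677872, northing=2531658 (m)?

Terrace

Squared distances to each site:
Basin: 336190685.000; Hollow: 646462853.000; Knoll: 1080867600.000; Mesa: 2426833305.000; Bench: 3909782545.000; Terrace: 244209050.000; Ridge: 3339951185.000; Draw: 1858189378.000; Spur: 765611122.000; Larch: 3934381313.000.
Minimum at Terrace.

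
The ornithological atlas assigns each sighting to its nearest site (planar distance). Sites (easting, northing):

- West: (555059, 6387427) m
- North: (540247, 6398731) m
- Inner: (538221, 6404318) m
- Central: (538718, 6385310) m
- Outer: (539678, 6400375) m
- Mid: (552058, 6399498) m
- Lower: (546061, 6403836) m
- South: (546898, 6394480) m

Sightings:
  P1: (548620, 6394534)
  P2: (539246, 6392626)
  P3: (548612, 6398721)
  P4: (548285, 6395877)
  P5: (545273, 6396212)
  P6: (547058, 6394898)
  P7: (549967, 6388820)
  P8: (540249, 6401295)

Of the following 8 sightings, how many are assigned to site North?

1

P1 → South
P2 → North
P3 → Mid
P4 → South
P5 → South
P6 → South
P7 → West
P8 → Outer
1 of the 8 goes to North.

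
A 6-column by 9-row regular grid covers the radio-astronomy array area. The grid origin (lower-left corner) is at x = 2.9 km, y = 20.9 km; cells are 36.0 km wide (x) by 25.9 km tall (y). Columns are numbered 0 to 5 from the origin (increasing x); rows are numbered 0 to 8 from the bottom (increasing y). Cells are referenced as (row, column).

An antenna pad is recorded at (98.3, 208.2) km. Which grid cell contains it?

Column index: ⌊(98.3 − 2.9) / 36.0⌋ = ⌊2.650⌋ = 2
Row offset from origin: ⌊(208.2 − 20.9) / 25.9⌋ = ⌊7.232⌋ = 7 → row 7

(7, 2)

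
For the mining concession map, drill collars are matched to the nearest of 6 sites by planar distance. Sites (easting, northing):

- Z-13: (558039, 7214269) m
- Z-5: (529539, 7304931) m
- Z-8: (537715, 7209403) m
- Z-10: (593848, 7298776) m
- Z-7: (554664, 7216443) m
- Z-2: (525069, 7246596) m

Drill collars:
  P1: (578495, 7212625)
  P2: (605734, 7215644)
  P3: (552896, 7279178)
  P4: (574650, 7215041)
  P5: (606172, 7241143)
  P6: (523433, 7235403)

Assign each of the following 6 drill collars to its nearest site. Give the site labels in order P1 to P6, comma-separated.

P1 → Z-13 (d²=421150672.00)
P2 → Z-13 (d²=2276703650.00)
P3 → Z-5 (d²=1208766458.00)
P4 → Z-13 (d²=276521305.00)
P5 → Z-13 (d²=3038997565.00)
P6 → Z-2 (d²=127959745.00)

Z-13, Z-13, Z-5, Z-13, Z-13, Z-2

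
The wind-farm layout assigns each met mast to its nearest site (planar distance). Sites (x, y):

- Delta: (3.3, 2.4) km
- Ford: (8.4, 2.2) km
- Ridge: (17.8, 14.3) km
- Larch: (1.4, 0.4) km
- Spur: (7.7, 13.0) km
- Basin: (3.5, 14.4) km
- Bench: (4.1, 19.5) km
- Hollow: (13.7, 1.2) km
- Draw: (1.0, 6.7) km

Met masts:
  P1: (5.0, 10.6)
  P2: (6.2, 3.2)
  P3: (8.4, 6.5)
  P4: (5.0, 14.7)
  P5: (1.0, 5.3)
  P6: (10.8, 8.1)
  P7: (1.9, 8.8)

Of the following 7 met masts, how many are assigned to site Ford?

P1 → Spur
P2 → Ford
P3 → Ford
P4 → Basin
P5 → Draw
P6 → Spur
P7 → Draw
2 of the 7 go to Ford.

2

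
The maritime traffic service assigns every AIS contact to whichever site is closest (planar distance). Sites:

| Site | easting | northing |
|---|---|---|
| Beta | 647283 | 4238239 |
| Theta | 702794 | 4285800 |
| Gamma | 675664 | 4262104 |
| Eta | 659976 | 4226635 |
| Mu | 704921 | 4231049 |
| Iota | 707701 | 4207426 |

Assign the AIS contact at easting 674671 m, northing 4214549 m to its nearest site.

Squared distances to each site:
Beta: 1311318644.000; Theta: 5867608130.000; Gamma: 2262464074.000; Eta: 362014421.000; Mu: 1187312500.000; Iota: 1141718029.000.
Minimum at Eta.

Eta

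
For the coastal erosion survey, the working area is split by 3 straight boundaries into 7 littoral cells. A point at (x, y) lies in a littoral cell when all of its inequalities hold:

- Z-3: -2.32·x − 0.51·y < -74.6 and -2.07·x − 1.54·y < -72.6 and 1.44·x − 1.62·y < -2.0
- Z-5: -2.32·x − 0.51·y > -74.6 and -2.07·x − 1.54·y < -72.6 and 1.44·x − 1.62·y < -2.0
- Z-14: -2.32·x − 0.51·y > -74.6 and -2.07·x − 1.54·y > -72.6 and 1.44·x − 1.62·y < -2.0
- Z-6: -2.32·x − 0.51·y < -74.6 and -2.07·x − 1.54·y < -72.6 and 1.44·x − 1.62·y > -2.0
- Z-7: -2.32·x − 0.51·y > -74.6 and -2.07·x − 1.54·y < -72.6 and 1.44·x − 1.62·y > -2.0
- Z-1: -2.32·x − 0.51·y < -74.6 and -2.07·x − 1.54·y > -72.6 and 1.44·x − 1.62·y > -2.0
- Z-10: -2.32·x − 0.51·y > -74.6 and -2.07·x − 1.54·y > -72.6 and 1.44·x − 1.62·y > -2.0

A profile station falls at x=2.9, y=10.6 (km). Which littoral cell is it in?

-2.32·2.9 − 0.51·10.6 = -12.134, which is > -74.6
-2.07·2.9 − 1.54·10.6 = -22.327, which is > -72.6
1.44·2.9 − 1.62·10.6 = -12.996, which is < -2.0
This sign pattern matches Z-14.

Z-14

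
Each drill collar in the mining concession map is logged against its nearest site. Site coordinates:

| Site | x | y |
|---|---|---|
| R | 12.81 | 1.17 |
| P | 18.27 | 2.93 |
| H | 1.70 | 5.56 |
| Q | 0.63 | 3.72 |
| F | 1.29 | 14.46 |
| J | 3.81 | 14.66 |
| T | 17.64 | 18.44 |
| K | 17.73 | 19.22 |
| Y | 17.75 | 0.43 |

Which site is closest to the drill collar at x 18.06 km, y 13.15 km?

T

Squared distances to each site:
R: 171.083; P: 104.493; H: 325.258; Q: 392.730; F: 282.949; J: 205.343; T: 28.161; K: 36.954; Y: 161.895.
Minimum at T.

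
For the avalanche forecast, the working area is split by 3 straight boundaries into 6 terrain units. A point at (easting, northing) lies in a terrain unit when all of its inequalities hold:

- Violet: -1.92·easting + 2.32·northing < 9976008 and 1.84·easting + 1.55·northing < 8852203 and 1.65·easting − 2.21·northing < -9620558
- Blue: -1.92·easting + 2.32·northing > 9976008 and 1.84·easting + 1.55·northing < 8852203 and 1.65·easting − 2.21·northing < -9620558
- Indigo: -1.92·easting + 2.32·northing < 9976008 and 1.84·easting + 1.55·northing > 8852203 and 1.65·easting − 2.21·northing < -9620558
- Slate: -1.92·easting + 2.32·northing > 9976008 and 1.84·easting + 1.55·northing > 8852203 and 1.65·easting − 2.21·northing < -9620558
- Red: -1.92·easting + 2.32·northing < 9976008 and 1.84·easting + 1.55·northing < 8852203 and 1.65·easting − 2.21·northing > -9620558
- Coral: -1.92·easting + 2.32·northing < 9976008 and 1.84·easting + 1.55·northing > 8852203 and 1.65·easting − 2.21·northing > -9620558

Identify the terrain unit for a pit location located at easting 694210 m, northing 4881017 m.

Blue

-1.92·694210 + 2.32·4881017 = 9991076.240, which is > 9976008
1.84·694210 + 1.55·4881017 = 8842922.750, which is < 8852203
1.65·694210 − 2.21·4881017 = -9641601.070, which is < -9620558
This sign pattern matches Blue.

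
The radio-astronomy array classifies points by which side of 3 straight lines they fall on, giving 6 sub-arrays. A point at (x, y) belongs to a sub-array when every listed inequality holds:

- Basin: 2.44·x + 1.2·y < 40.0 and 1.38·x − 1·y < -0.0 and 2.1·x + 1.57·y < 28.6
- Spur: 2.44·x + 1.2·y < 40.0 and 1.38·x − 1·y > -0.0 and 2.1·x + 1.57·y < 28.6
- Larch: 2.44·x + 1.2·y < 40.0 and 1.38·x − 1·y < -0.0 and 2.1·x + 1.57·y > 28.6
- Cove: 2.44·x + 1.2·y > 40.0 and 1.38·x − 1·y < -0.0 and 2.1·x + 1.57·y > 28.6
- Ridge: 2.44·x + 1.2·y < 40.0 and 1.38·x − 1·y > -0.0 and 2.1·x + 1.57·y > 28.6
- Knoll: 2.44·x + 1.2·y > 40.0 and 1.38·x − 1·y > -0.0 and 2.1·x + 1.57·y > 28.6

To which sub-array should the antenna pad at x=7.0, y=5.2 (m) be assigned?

Spur

2.44·7.0 + 1.2·5.2 = 23.320, which is < 40.0
1.38·7.0 − 1·5.2 = 4.460, which is > -0.0
2.1·7.0 + 1.57·5.2 = 22.864, which is < 28.6
This sign pattern matches Spur.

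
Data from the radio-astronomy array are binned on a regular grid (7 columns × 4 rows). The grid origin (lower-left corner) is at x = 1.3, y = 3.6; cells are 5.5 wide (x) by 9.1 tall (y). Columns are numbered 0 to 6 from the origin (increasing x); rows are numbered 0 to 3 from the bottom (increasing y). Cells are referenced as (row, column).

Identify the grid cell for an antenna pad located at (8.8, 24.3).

(2, 1)

Column index: ⌊(8.8 − 1.3) / 5.5⌋ = ⌊1.364⌋ = 1
Row offset from origin: ⌊(24.3 − 3.6) / 9.1⌋ = ⌊2.275⌋ = 2 → row 2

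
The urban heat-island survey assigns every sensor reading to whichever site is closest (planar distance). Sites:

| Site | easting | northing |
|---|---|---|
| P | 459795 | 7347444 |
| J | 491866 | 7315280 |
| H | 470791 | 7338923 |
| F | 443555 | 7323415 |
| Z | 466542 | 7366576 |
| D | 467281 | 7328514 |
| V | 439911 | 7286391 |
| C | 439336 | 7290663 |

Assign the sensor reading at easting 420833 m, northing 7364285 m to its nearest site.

P

Squared distances to each site:
P: 1801656725.000; J: 7447177114.000; H: 3139032808.000; F: 2186646184.000; Z: 2094561362.000; D: 3436981145.000; V: 6431445320.000; C: 5762559893.000.
Minimum at P.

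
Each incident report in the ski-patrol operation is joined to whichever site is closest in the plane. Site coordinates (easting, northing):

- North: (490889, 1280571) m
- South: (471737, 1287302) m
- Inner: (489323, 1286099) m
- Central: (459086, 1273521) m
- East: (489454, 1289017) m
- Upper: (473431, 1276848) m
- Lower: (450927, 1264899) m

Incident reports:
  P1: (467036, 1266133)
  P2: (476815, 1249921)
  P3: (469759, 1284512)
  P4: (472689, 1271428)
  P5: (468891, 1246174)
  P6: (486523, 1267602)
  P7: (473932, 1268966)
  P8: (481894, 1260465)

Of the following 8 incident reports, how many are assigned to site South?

1

P1 → Central
P2 → Upper
P3 → South
P4 → Upper
P5 → Lower
P6 → North
P7 → Upper
P8 → Upper
1 of the 8 goes to South.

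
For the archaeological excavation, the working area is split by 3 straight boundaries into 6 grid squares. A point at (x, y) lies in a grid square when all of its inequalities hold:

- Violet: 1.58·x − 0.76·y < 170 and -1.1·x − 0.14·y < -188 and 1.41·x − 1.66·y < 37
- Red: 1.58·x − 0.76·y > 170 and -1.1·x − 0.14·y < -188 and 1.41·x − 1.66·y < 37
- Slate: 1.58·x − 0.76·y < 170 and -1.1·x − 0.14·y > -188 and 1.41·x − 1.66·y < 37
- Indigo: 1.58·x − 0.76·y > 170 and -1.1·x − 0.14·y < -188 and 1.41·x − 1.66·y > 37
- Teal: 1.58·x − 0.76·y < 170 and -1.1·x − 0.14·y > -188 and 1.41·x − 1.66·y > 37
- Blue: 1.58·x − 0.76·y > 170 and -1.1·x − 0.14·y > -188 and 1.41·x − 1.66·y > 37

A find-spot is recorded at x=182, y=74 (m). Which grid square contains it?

Indigo

1.58·182 − 0.76·74 = 231.320, which is > 170
-1.1·182 − 0.14·74 = -210.560, which is < -188
1.41·182 − 1.66·74 = 133.780, which is > 37
This sign pattern matches Indigo.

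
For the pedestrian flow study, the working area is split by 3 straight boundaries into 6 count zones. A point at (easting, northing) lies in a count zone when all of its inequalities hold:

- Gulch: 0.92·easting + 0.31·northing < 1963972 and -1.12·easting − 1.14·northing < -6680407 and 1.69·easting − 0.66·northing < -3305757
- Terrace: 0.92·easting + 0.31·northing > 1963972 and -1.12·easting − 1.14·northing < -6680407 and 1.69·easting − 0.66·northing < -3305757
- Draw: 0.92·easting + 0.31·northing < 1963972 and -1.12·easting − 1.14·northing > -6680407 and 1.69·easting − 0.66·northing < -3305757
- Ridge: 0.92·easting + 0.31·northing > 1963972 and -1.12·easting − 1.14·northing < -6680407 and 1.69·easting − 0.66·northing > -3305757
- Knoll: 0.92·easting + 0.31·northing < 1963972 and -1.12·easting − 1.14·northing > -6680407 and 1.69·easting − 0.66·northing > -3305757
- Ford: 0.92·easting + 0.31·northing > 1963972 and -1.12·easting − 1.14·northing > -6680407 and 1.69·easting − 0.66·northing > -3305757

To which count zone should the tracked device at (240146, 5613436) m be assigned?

0.92·240146 + 0.31·5613436 = 1961099.480, which is < 1963972
-1.12·240146 − 1.14·5613436 = -6668280.560, which is > -6680407
1.69·240146 − 0.66·5613436 = -3299021.020, which is > -3305757
This sign pattern matches Knoll.

Knoll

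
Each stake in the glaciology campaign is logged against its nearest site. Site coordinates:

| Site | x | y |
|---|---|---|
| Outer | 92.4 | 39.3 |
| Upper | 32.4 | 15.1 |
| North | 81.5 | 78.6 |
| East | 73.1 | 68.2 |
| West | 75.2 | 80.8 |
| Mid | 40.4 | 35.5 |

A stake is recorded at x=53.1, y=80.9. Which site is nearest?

Squared distances to each site:
Outer: 3275.050; Upper: 4758.130; North: 811.850; East: 561.290; West: 488.420; Mid: 2222.450.
Minimum at West.

West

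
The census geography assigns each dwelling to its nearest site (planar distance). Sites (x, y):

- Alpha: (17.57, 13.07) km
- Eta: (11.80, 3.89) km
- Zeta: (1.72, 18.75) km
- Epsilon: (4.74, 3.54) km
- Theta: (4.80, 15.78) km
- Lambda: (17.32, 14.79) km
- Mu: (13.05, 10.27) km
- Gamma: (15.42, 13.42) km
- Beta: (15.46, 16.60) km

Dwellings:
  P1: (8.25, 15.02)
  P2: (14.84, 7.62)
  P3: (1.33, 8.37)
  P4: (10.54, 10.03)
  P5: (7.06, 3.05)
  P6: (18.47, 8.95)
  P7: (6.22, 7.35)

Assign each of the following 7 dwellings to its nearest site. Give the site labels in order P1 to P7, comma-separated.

Theta, Mu, Epsilon, Mu, Epsilon, Alpha, Epsilon

P1 → Theta (d²=12.48)
P2 → Mu (d²=10.23)
P3 → Epsilon (d²=34.96)
P4 → Mu (d²=6.36)
P5 → Epsilon (d²=5.62)
P6 → Alpha (d²=17.78)
P7 → Epsilon (d²=16.71)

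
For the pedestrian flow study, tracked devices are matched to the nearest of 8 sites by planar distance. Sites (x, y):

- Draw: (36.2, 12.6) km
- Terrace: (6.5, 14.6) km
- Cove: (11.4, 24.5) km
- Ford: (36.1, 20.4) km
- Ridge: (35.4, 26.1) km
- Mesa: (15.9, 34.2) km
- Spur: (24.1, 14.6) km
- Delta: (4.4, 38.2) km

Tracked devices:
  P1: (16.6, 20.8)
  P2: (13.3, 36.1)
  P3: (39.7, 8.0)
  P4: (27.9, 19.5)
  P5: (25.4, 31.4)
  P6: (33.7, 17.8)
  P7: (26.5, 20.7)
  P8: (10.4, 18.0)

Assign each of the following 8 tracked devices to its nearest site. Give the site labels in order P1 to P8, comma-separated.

P1 → Cove (d²=40.73)
P2 → Mesa (d²=10.37)
P3 → Draw (d²=33.41)
P4 → Spur (d²=38.45)
P5 → Mesa (d²=98.09)
P6 → Ford (d²=12.52)
P7 → Spur (d²=42.97)
P8 → Terrace (d²=26.77)

Cove, Mesa, Draw, Spur, Mesa, Ford, Spur, Terrace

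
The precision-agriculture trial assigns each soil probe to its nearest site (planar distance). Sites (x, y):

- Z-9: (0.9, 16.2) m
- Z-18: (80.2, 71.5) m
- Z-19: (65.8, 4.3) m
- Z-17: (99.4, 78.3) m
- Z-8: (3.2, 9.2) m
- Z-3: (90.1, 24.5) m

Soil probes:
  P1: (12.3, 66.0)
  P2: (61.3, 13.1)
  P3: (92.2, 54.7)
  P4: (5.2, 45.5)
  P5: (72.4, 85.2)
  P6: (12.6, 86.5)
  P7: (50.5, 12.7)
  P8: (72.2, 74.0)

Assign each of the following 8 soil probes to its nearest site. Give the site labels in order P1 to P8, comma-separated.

Z-9, Z-19, Z-18, Z-9, Z-18, Z-18, Z-19, Z-18

P1 → Z-9 (d²=2610.00)
P2 → Z-19 (d²=97.69)
P3 → Z-18 (d²=426.24)
P4 → Z-9 (d²=876.98)
P5 → Z-18 (d²=248.53)
P6 → Z-18 (d²=4794.76)
P7 → Z-19 (d²=304.65)
P8 → Z-18 (d²=70.25)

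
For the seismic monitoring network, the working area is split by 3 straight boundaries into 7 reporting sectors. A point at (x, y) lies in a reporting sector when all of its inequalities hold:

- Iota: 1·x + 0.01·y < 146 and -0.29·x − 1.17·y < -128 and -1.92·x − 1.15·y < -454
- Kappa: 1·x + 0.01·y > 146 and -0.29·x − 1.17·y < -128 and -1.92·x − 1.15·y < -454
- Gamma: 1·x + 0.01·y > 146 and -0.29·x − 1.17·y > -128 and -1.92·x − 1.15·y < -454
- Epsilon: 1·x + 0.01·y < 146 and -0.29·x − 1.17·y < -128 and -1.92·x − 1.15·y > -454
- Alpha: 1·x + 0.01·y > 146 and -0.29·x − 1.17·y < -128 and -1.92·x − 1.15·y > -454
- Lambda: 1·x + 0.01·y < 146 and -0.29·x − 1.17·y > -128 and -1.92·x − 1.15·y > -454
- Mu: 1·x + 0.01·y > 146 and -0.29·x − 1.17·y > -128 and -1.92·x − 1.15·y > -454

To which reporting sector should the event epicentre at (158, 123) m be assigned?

Alpha

1·158 + 0.01·123 = 159.230, which is > 146
-0.29·158 − 1.17·123 = -189.730, which is < -128
-1.92·158 − 1.15·123 = -444.810, which is > -454
This sign pattern matches Alpha.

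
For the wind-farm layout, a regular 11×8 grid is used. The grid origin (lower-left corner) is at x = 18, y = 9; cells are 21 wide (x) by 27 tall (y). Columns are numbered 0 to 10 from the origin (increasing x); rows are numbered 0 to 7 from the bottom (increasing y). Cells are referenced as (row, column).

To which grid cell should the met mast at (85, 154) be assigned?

(5, 3)

Column index: ⌊(85 − 18) / 21⌋ = ⌊3.190⌋ = 3
Row offset from origin: ⌊(154 − 9) / 27⌋ = ⌊5.370⌋ = 5 → row 5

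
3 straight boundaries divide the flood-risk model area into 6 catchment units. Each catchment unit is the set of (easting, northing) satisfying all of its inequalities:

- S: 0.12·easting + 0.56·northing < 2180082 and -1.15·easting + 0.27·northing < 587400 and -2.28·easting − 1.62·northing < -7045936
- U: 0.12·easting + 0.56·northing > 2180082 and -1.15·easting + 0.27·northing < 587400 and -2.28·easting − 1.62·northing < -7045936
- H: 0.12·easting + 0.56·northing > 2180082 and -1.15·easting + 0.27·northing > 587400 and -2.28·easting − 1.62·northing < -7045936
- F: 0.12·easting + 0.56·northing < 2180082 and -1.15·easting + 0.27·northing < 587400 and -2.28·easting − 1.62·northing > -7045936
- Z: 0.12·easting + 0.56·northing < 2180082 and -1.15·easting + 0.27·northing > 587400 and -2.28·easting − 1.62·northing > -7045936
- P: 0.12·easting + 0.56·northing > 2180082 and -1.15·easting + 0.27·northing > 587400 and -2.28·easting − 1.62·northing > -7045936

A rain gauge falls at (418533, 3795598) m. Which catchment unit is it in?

0.12·418533 + 0.56·3795598 = 2175758.840, which is < 2180082
-1.15·418533 + 0.27·3795598 = 543498.510, which is < 587400
-2.28·418533 − 1.62·3795598 = -7103124.000, which is < -7045936
This sign pattern matches S.

S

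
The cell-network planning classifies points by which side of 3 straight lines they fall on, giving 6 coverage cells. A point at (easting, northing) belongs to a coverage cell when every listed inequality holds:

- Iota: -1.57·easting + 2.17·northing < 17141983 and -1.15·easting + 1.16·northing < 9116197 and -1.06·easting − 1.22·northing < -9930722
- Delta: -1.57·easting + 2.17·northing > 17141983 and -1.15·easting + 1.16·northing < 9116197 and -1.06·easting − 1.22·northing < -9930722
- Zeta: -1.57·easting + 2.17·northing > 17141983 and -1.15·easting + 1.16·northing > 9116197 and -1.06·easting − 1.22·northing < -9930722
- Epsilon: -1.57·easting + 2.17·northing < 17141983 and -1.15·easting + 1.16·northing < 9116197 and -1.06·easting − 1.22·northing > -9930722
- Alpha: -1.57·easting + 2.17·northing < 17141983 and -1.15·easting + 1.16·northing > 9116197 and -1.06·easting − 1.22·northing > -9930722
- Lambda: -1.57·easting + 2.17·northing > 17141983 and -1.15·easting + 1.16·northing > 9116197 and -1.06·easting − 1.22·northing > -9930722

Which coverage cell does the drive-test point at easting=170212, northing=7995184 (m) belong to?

-1.57·170212 + 2.17·7995184 = 17082316.440, which is < 17141983
-1.15·170212 + 1.16·7995184 = 9078669.640, which is < 9116197
-1.06·170212 − 1.22·7995184 = -9934549.200, which is < -9930722
This sign pattern matches Iota.

Iota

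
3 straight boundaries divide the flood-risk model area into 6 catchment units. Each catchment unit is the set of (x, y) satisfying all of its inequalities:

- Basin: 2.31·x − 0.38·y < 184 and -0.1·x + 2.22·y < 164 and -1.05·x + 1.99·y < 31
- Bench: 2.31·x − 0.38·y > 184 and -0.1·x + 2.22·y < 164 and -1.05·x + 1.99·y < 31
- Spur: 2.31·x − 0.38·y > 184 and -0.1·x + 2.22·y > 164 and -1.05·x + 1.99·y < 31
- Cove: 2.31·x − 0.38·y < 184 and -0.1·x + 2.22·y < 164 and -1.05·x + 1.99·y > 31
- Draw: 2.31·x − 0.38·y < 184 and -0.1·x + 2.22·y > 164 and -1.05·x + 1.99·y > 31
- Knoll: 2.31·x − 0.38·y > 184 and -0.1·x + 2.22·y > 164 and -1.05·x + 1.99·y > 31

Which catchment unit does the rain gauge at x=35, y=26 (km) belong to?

2.31·35 − 0.38·26 = 70.970, which is < 184
-0.1·35 + 2.22·26 = 54.220, which is < 164
-1.05·35 + 1.99·26 = 14.990, which is < 31
This sign pattern matches Basin.

Basin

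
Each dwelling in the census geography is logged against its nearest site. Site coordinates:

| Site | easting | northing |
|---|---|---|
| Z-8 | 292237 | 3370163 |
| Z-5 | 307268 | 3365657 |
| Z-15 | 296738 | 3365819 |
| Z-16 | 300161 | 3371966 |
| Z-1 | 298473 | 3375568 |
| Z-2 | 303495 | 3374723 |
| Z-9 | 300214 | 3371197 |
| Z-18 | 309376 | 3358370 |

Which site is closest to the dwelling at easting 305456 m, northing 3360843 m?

Squared distances to each site:
Z-8: 261604361.000; Z-5: 26457940.000; Z-15: 100764100.000; Z-16: 151758154.000; Z-1: 265587914.000; Z-2: 196499921.000; Z-9: 134683880.000; Z-18: 21482129.000.
Minimum at Z-18.

Z-18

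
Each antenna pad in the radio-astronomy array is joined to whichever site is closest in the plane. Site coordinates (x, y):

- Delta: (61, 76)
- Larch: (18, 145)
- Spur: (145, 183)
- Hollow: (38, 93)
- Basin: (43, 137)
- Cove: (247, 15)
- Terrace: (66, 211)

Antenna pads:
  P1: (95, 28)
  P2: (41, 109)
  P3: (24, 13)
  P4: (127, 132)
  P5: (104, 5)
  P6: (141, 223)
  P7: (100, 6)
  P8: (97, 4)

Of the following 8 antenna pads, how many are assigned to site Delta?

5

P1 → Delta
P2 → Hollow
P3 → Delta
P4 → Spur
P5 → Delta
P6 → Spur
P7 → Delta
P8 → Delta
5 of the 8 go to Delta.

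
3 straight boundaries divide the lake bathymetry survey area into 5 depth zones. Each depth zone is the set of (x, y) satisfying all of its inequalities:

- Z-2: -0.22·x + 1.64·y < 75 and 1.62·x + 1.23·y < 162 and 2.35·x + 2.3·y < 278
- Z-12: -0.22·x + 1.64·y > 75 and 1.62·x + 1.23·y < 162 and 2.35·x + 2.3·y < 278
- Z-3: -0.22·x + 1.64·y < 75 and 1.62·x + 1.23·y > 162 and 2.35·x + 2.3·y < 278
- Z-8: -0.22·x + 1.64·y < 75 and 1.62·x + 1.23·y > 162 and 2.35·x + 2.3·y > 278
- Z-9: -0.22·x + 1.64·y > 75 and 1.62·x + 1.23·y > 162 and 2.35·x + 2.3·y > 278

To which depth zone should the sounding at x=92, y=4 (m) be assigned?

-0.22·92 + 1.64·4 = -13.680, which is < 75
1.62·92 + 1.23·4 = 153.960, which is < 162
2.35·92 + 2.3·4 = 225.400, which is < 278
This sign pattern matches Z-2.

Z-2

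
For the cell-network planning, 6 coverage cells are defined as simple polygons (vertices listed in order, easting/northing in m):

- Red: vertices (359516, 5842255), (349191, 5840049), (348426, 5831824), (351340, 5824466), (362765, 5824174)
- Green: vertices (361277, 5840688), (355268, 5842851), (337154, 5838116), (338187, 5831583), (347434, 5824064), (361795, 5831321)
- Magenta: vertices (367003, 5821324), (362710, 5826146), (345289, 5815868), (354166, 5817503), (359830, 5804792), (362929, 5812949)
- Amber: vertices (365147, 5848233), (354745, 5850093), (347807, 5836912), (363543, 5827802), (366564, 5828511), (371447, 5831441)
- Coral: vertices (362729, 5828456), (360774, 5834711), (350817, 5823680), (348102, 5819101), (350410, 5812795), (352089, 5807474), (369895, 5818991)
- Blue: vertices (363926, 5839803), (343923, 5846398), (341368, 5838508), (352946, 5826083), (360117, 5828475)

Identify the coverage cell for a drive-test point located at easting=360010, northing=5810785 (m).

Magenta

Cast a ray rightward from (360010, 5810785). For each polygon, the edges (by vertex number in listed order) whose endpoints lie on opposite sides of northing = 5810785, where each meets that height, and whether that is right or left of the point:
Red: no edge straddles that height → 0 crossings.
Green: no edge straddles that height → 0 crossings.
Magenta: 4–5 at easting≈357159.5 (left), 5–6 at easting≈362106.9 (right) → 1 crossing.
Amber: no edge straddles that height → 0 crossings.
Coral: 5–6 at easting≈351044.2 (left), 6–7 at easting≈357208.0 (left) → 0 crossings.
Blue: no edge straddles that height → 0 crossings.
Only Magenta has an odd count, so the point is inside Magenta.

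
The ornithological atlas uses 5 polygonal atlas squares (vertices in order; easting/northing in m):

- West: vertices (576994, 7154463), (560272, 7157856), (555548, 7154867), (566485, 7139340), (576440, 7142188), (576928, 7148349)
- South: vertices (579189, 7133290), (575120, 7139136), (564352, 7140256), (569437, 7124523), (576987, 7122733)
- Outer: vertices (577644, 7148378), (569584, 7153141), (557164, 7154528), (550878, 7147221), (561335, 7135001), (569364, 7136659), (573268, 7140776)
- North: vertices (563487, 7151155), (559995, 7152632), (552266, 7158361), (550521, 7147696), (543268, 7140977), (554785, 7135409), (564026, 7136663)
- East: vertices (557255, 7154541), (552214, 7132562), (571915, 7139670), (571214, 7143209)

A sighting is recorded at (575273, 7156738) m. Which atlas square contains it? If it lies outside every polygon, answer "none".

none

Cast a ray rightward from (575273, 7156738). For each polygon, the edges (by vertex number in listed order) whose endpoints lie on opposite sides of northing = 7156738, where each meets that height, and whether that is right or left of the point:
West: 1–2 at easting≈565781.9 (left), 2–3 at easting≈558505.0 (left) → 0 crossings.
South: no edge straddles that height → 0 crossings.
Outer: no edge straddles that height → 0 crossings.
North: 2–3 at easting≈554455.6 (left), 3–4 at easting≈552000.4 (left) → 0 crossings.
East: no edge straddles that height → 0 crossings.
All counts are even, so the point lies outside every listed polygon.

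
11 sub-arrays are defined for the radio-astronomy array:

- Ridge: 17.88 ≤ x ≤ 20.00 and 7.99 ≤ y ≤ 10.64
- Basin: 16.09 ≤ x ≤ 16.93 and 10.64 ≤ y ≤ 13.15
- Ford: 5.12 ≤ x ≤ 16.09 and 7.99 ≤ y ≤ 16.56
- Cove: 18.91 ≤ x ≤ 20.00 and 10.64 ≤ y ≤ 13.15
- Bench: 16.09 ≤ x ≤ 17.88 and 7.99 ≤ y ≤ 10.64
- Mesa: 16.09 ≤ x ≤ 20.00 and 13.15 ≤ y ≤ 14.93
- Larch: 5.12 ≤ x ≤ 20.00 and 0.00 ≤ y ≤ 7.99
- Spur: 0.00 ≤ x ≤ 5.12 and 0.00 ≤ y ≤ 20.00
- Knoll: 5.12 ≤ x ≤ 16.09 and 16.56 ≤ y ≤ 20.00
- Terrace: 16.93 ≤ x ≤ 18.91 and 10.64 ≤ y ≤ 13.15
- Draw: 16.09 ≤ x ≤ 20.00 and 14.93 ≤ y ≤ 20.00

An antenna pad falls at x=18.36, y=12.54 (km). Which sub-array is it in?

Terrace

The point has x = 18.36 and y = 12.54.
Only Terrace satisfies 16.93 ≤ x ≤ 18.91 and 10.64 ≤ y ≤ 13.15.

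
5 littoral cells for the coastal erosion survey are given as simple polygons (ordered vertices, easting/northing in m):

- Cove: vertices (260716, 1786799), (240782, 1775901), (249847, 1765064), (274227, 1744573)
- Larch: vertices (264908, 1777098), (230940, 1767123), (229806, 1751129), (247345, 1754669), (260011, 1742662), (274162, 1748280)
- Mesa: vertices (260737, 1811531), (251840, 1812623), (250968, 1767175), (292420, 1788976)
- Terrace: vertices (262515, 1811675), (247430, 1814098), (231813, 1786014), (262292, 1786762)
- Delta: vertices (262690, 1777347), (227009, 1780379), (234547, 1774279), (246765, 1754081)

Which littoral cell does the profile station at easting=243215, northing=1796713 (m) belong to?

Terrace

Cast a ray rightward from (243215, 1796713). For each polygon, the edges (by vertex number in listed order) whose endpoints lie on opposite sides of northing = 1796713, where each meets that height, and whether that is right or left of the point:
Cove: no edge straddles that height → 0 crossings.
Larch: no edge straddles that height → 0 crossings.
Mesa: 2–3 at easting≈251534.7 (right), 4–1 at easting≈281551.8 (right) → 2 crossings.
Terrace: 2–3 at easting≈237762.5 (left), 4–1 at easting≈262381.1 (right) → 1 crossing.
Delta: no edge straddles that height → 0 crossings.
Only Terrace has an odd count, so the point is inside Terrace.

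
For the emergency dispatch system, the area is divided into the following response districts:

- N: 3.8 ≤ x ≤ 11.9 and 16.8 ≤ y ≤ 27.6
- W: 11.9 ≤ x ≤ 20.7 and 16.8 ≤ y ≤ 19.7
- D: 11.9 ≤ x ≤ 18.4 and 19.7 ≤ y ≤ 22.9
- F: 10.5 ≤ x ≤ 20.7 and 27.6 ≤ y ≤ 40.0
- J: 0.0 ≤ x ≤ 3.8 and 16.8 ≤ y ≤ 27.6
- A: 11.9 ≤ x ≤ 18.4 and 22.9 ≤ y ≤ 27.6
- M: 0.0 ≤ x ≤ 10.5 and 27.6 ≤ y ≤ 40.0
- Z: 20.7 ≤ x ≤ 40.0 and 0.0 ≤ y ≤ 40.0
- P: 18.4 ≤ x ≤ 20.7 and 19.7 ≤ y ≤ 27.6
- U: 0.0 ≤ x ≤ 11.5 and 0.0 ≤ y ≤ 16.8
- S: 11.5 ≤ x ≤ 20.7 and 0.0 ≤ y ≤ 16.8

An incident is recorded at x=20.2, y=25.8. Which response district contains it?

The point has x = 20.2 and y = 25.8.
Only P satisfies 18.4 ≤ x ≤ 20.7 and 19.7 ≤ y ≤ 27.6.

P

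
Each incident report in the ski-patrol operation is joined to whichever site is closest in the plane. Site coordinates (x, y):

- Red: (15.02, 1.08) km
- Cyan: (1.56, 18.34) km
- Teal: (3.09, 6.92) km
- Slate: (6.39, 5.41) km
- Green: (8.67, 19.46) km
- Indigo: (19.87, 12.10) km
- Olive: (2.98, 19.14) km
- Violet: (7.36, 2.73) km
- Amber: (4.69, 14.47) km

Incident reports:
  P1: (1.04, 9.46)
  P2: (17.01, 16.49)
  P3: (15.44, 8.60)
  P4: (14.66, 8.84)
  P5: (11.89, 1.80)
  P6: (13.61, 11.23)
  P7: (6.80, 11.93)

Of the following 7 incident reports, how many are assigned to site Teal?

1

P1 → Teal
P2 → Indigo
P3 → Indigo
P4 → Indigo
P5 → Red
P6 → Indigo
P7 → Amber
1 of the 7 goes to Teal.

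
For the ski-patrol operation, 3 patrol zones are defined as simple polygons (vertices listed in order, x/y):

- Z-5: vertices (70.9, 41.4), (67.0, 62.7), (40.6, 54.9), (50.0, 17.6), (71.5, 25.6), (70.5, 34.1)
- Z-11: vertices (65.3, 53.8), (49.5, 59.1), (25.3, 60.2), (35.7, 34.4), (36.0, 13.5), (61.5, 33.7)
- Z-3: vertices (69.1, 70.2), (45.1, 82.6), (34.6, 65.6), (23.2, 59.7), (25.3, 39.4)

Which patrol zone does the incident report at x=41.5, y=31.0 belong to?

Z-11

Cast a ray rightward from (41.5, 31.0). For each polygon, the edges (by vertex number in listed order) whose endpoints lie on opposite sides of y = 31.0, where each meets that height, and whether that is right or left of the point:
Z-5: 3–4 at x≈46.62 (right), 5–6 at x≈70.86 (right) → 2 crossings.
Z-11: 4–5 at x≈35.75 (left), 5–6 at x≈58.09 (right) → 1 crossing.
Z-3: no edge straddles that height → 0 crossings.
Only Z-11 has an odd count, so the point is inside Z-11.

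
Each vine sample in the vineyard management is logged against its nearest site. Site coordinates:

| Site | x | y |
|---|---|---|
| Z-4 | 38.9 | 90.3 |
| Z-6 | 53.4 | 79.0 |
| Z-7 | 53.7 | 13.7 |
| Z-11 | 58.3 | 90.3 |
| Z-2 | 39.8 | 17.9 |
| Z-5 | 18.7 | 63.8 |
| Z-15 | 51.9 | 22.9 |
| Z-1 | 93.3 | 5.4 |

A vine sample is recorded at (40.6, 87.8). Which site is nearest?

Z-4

Squared distances to each site:
Z-4: 9.140; Z-6: 241.280; Z-7: 5662.420; Z-11: 319.540; Z-2: 4886.650; Z-5: 1055.610; Z-15: 4339.700; Z-1: 9567.050.
Minimum at Z-4.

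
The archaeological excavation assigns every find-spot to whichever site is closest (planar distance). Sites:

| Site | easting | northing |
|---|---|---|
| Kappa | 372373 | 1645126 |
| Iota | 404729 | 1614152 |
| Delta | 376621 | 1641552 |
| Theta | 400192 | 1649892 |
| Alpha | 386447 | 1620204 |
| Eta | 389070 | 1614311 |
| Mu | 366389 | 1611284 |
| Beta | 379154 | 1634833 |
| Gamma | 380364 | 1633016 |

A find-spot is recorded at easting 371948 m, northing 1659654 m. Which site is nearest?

Kappa

Squared distances to each site:
Kappa: 211243409.000; Iota: 3145025965.000; Delta: 349519333.000; Theta: 893020180.000; Alpha: 1766523501.000; Eta: 2349150533.000; Mu: 2370559381.000; Beta: 668008477.000; Gamma: 780412100.000.
Minimum at Kappa.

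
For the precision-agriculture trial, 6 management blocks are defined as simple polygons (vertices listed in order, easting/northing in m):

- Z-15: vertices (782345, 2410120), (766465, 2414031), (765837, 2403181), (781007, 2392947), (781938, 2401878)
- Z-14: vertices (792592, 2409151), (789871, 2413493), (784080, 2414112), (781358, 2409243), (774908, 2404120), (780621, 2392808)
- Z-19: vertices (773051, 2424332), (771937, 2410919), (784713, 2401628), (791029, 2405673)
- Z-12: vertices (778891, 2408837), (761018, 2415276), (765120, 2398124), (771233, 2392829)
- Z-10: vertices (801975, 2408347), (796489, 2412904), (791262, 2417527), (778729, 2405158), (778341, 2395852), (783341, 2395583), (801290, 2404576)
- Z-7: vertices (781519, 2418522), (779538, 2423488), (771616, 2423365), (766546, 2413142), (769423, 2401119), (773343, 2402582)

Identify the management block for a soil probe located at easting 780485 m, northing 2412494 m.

Cast a ray rightward from (780485, 2412494). For each polygon, the edges (by vertex number in listed order) whose endpoints lie on opposite sides of northing = 2412494, where each meets that height, and whether that is right or left of the point:
Z-15: 1–2 at easting≈772705.7 (left), 2–3 at easting≈766376.0 (left) → 0 crossings.
Z-14: 1–2 at easting≈790497.0 (right), 3–4 at easting≈783175.5 (right) → 2 crossings.
Z-19: 1–2 at easting≈772067.8 (left), 4–1 at easting≈784456.9 (right) → 1 crossing.
Z-12: 1–2 at easting≈768740.1 (left), 2–3 at easting≈761683.3 (left) → 0 crossings.
Z-10: 1–2 at easting≈796982.6 (right), 3–4 at easting≈786162.3 (right) → 2 crossings.
Z-7: 4–5 at easting≈766701.1 (left), 6–1 at easting≈778427.1 (left) → 0 crossings.
Only Z-19 has an odd count, so the point is inside Z-19.

Z-19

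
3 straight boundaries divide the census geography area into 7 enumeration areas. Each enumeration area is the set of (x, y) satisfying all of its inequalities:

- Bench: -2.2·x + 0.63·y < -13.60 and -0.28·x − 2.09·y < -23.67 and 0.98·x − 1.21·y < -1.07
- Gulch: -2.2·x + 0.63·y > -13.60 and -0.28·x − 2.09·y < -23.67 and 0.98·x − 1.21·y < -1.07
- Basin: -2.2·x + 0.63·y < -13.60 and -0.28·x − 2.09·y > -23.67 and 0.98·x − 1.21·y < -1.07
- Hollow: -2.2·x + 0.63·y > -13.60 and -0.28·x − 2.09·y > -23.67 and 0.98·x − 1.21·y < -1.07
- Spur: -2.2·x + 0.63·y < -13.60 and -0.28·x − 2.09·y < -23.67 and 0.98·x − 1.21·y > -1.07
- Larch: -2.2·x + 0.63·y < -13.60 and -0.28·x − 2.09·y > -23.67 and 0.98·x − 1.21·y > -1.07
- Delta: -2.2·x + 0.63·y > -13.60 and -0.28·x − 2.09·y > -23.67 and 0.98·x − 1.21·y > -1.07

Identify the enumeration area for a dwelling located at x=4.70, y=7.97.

Hollow

-2.2·4.70 + 0.63·7.97 = -5.319, which is > -13.60
-0.28·4.70 − 2.09·7.97 = -17.973, which is > -23.67
0.98·4.70 − 1.21·7.97 = -5.038, which is < -1.07
This sign pattern matches Hollow.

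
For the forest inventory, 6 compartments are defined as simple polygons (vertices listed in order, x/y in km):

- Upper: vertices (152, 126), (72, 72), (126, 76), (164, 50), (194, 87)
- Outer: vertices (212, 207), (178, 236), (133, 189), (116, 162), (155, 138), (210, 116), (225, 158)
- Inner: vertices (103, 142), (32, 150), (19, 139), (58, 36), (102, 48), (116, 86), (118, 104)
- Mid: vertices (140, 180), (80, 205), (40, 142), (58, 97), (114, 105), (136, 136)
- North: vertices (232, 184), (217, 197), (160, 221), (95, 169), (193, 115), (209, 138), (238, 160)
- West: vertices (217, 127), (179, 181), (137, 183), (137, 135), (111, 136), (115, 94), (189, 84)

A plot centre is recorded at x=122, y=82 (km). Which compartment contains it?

Upper

Cast a ray rightward from (122, 82). For each polygon, the edges (by vertex number in listed order) whose endpoints lie on opposite sides of y = 82, where each meets that height, and whether that is right or left of the point:
Upper: 1–2 at x≈86.8 (left), 4–5 at x≈189.9 (right) → 1 crossing.
Outer: no edge straddles that height → 0 crossings.
Inner: 3–4 at x≈40.6 (left), 5–6 at x≈114.5 (left) → 0 crossings.
Mid: no edge straddles that height → 0 crossings.
North: no edge straddles that height → 0 crossings.
West: no edge straddles that height → 0 crossings.
Only Upper has an odd count, so the point is inside Upper.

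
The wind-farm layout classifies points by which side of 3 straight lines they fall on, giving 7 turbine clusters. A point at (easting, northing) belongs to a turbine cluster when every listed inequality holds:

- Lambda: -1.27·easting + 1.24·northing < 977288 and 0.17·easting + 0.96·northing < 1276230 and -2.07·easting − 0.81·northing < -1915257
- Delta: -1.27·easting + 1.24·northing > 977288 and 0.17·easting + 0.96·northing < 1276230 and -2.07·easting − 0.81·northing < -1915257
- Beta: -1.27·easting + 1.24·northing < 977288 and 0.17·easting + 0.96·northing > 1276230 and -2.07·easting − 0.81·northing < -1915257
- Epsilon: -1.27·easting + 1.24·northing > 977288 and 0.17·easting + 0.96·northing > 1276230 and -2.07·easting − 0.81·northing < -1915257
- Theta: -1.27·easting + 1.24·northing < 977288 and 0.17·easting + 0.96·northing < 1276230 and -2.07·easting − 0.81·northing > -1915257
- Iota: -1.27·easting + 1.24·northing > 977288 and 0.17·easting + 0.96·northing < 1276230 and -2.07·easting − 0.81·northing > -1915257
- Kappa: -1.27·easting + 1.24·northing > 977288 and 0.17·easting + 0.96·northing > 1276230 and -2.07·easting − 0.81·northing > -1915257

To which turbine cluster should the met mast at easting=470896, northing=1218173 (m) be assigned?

Lambda

-1.27·470896 + 1.24·1218173 = 912496.600, which is < 977288
0.17·470896 + 0.96·1218173 = 1249498.400, which is < 1276230
-2.07·470896 − 0.81·1218173 = -1961474.850, which is < -1915257
This sign pattern matches Lambda.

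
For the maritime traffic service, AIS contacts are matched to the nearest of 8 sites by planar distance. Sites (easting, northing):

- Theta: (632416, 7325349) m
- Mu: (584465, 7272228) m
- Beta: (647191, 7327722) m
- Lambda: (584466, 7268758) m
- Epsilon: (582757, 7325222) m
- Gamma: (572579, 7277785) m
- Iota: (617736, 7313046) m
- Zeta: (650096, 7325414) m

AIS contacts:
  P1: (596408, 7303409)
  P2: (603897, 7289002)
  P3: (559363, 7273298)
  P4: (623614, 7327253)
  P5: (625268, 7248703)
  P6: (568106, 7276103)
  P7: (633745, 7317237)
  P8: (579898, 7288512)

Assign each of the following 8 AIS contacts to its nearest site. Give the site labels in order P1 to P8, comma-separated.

Iota, Mu, Gamma, Theta, Lambda, Gamma, Theta, Gamma

P1 → Iota (d²=547755353.00)
P2 → Mu (d²=658969700.00)
P3 → Gamma (d²=194795825.00)
P4 → Theta (d²=81100420.00)
P5 → Lambda (d²=2067006229.00)
P6 → Gamma (d²=22836853.00)
P7 → Theta (d²=67570785.00)
P8 → Gamma (d²=168636290.00)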